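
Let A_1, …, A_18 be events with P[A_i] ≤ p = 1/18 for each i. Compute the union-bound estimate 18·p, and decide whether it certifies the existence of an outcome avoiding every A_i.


Union bound: P[∪_{i=1}^{18} A_i] ≤ Σ_i P[A_i] ≤ 18·p = 18·(1/18) = 1.
Numerically: 1 ≈ 1.000000.
Is 1 < 1? NO.
Since the bound 1 is ≥ 1, the union bound is uninformative here; it does NOT by itself certify existence.

18·p = 1 ≈ 1.000000; existence NOT certified by the union bound.


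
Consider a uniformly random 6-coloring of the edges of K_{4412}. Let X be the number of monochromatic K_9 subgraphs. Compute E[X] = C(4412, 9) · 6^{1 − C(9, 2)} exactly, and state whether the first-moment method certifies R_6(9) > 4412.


E[X] = C(4412, 9) · 6^{1 − 36} = 1731452449760113018141823620 · 6^{−35} = 1731452449760113018141823620/1719070799748422591028658176.
As a reduced fraction: E[X] = 432863112440028254535455905/429767699937105647757164544 ≈ 1.007.
Is E[X] < 1? NO.
Since E[X] ≥ 1, the first-moment bound is inconclusive at n = 4412; it does NOT by itself certify R_6(9) > 4412.

E[X] = 432863112440028254535455905/429767699937105647757164544 ≈ 1.007; E[X] ≥ 1; first-moment method inconclusive here.


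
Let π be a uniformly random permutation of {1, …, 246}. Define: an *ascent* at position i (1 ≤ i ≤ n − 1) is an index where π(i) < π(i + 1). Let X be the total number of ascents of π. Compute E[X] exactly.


Write X = Σ X_I over i = 1, …, 245, with X_I the indicator of one ascent.
There are 245 indicators.
For each fixed i, the pair (π(i), π(i+1)) is a uniformly random ordered pair of distinct values from {1, …, 246}; by symmetry P[π(i) < π(i+1)] = 1/2.
By linearity: E[X] = 245 · (1/2) = (246 − 1) · (1/2) = 245/2 ≈ 122.5000.

E[X] = 245/2 = 122.5000.


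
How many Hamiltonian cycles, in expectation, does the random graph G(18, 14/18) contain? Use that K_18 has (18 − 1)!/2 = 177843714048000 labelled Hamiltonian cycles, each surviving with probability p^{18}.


K_18 has (18 − 1)!/2 = 177843714048000 labelled Hamiltonian cycles.
For each such Hamiltonian cycle H, let X_H = 1 if all 18 edges of H are present in G. Then P[X_H = 1] = p^{18} = (7/9)^{18} = 1628413597910449/150094635296999121.
By linearity: E[X] = Σ_H E[X_H] = 177843714048000 · p^{18} = 177843714048000 · 1628413597910449/150094635296999121 = 397260798708725298034688000/205891132094649.
Numerically: E[X] ≈ 1.9295e+12.

E[X] = 177843714048000 · (7/9)^{18} = 397260798708725298034688000/205891132094649 ≈ 1.9295e+12.


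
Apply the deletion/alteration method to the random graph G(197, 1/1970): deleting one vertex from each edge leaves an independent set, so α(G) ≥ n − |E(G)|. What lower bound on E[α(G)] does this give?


E[|E(G)|] = C(197, 2)·p = 19306 · (1/1970) = 49/5.
E[α(G)] ≥ n − E[|E(G)|] = 197 − 49/5 = 936/5.
Numerically: ≈ 187.200.
(This is only a lower bound; the true E[α(G)] may be larger.)

E[α(G)] ≥ 936/5 ≈ 187.200.


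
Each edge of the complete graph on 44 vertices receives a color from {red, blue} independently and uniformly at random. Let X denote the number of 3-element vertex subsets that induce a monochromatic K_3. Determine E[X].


Let X = Σ_S X_S over the C(44, 3) = 13244 subsets S of size 3, where X_S = 1 if the K_3 on S is monochromatic.
For a fixed S, the K_3 on S has C(3, 2) = 3 edges. P[all 3 edges red] = (1/2)^3, and likewise for blue, so P[monochromatic] = 2·(1/2)^3 = 2^{1 − 3} = 1/4.
Summing: E[X] = C(44, 3) · 2^{1 − 3} = 13244 · 1/4 = 3311.
Numerically: E[X] ≈ 3311.00000.

E[X] = C(44,3)·2^(1−C(3,2)) = 3311 ≈ 3311.00000.


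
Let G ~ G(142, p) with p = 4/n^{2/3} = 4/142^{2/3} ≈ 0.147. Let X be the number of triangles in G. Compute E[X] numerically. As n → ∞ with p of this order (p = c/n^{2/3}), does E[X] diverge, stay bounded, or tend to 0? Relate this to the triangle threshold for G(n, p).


Number of potential triangles: C(142, 3) = 467180.
Each occurs with probability p³ ≈ (0.147)³ ≈ 3.17397e-03.
By linearity: E[X] = C(142, 3)·p³ ≈ 467180 · 3.17397e-03 ≈ 1482.817.
Since α = 2/3 < 1, p = c/n^{2/3} ≫ 1/n is above the triangle threshold p ~ 1/n. Asymptotically E[X] ~ (c³/6)·n^{3(1−α)} = (4³/6)·n^{1} → ∞; triangles are abundant w.h.p.

E[X] ≈ 1482.817; in regime p = Θ(1/n^{2/3}) E[X] diverges (above the triangle threshold p ~ 1/n).


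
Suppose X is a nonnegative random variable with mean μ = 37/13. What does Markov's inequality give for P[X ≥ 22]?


μ = E[X] = 37/13, a = 22.
Markov: P[X ≥ 22] ≤ μ/a = (37/13)/22 = 37/286.
Numerically: ≈ 0.1294.
(Since a = 22 > μ = 2.8462, the bound 37/286 is < 1 and informative.)

P[X ≥ 22] ≤ 37/286 ≈ 0.1294.


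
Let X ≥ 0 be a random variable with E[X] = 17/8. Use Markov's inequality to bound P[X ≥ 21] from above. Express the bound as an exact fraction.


μ = E[X] = 17/8, a = 21.
Markov: P[X ≥ 21] ≤ μ/a = (17/8)/21 = 17/168.
Numerically: ≈ 0.101190.
(Since a = 21 > μ = 2.125000, the bound 17/168 is < 1 and informative.)

P[X ≥ 21] ≤ 17/168 ≈ 0.101190.


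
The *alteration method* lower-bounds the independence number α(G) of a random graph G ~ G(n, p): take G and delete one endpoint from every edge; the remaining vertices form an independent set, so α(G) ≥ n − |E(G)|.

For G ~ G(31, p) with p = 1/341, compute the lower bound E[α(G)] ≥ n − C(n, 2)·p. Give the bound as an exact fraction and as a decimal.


E[|E(G)|] = C(31, 2)·p = 465 · (1/341) = 15/11.
E[α(G)] ≥ n − E[|E(G)|] = 31 − 15/11 = 326/11.
Numerically: ≈ 29.63636.
(This is only a lower bound; the true E[α(G)] may be larger.)

E[α(G)] ≥ 326/11 ≈ 29.63636.


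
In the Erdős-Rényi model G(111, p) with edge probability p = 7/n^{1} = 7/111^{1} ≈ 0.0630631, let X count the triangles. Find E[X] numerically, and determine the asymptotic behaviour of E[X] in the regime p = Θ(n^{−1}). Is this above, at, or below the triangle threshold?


Number of potential triangles: C(111, 3) = 221815.
Each occurs with probability p³ ≈ (0.0630631)³ ≈ 2.50798644e-04.
By linearity: E[X] = C(111, 3)·p³ ≈ 221815 · 2.50798644e-04 ≈ 55.630901.
Here α = 1, so p = 7/n is exactly at the triangle threshold p ~ 1/n. Asymptotically E[X] → c³/6 = 7³/6 = 343/6 ≈ 57.166667, a bounded constant. In this regime the triangle count is asymptotically Poisson(c³/6).

E[X] ≈ 55.630901; in regime p = Θ(1/n^{1}) E[X] stays bounded (at the triangle threshold p ~ 1/n).


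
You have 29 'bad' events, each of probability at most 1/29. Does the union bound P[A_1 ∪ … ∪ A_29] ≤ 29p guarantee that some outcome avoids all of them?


Union bound: P[∪_{i=1}^{29} A_i] ≤ Σ_i P[A_i] ≤ 29·p = 29·(1/29) = 1.
Numerically: 1 ≈ 1.0000.
Is 1 < 1? NO.
Since the bound 1 is ≥ 1, the union bound is uninformative here; it does NOT by itself certify existence.

29·p = 1 ≈ 1.0000; existence NOT certified by the union bound.


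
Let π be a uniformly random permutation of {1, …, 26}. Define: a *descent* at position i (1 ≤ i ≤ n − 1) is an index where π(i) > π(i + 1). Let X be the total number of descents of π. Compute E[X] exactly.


Write X = Σ X_I over i = 1, …, 25, with X_I the indicator of one descent.
There are 25 indicators.
For each fixed i, the pair (π(i), π(i+1)) is a uniformly random ordered pair of distinct values from {1, …, 26}; by symmetry P[π(i) > π(i+1)] = 1/2.
By linearity: E[X] = 25 · (1/2) = (26 − 1) · (1/2) = 25/2 ≈ 12.5000.

E[X] = 25/2 = 12.5000.


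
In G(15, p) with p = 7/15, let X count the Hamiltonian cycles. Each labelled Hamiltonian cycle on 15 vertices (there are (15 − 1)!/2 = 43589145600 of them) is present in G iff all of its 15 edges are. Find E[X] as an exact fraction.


K_15 has (15 − 1)!/2 = 43589145600 labelled Hamiltonian cycles.
For each such Hamiltonian cycle H, let X_H = 1 if all 15 edges of H are present in G. Then P[X_H = 1] = p^{15} = (7/15)^{15} = 4747561509943/437893890380859375.
By linearity: E[X] = Σ_H E[X_H] = 43589145600 · p^{15} = 43589145600 · 4747561509943/437893890380859375 = 34064551424174695424/72081298828125.
Numerically: E[X] ≈ 4.7259e+05.

E[X] = 43589145600 · (7/15)^{15} = 34064551424174695424/72081298828125 ≈ 4.7259e+05.


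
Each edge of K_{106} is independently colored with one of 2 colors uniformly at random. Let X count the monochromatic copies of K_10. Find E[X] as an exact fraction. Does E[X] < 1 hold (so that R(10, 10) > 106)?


E[X] = C(106, 10) · 2^{1 − 45} = 31853506369685 · 2^{−44} = 31853506369685/17592186044416.
As a reduced fraction: E[X] = 31853506369685/17592186044416 ≈ 1.810662.
Is E[X] < 1? NO.
Since E[X] ≥ 1, the first-moment bound is inconclusive at n = 106; it does NOT by itself certify R(10, 10) > 106.

E[X] = 31853506369685/17592186044416 ≈ 1.810662; E[X] ≥ 1; first-moment method inconclusive here.


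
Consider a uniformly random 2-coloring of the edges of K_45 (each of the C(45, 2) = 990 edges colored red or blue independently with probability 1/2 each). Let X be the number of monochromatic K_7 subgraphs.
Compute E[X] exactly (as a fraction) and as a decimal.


Let X = Σ_S X_S over the C(45, 7) = 45379620 subsets S of size 7, where X_S = 1 if the K_7 on S is monochromatic.
For a fixed S, the K_7 on S has C(7, 2) = 21 edges. P[all 21 edges red] = (1/2)^21, and likewise for blue, so P[monochromatic] = 2·(1/2)^21 = 2^{1 − 21} = 1/1048576.
By linearity of expectation: E[X] = C(45, 7) · 2^{1 − 21} = 45379620 · 1/1048576 = 11344905/262144.
Numerically: E[X] ≈ 43.27738.

E[X] = C(45,7)·2^(1−C(7,2)) = 11344905/262144 ≈ 43.27738.


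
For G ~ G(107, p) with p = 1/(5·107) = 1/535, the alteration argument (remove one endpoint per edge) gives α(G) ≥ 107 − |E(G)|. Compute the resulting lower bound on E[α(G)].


E[|E(G)|] = C(107, 2)·p = 5671 · (1/535) = 53/5.
E[α(G)] ≥ n − E[|E(G)|] = 107 − 53/5 = 482/5.
Numerically: ≈ 96.40000.
(This is only a lower bound; the true E[α(G)] may be larger.)

E[α(G)] ≥ 482/5 ≈ 96.40000.


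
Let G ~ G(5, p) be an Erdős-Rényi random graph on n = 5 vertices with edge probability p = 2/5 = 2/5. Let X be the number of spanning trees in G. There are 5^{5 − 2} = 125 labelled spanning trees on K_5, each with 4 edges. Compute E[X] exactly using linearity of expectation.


K_5 has 5^{5 − 2} = 125 labelled spanning trees.
For each such spanning tree H, let X_H = 1 if all 4 edges of H are present in G. Then P[X_H = 1] = p^{4} = (2/5)^{4} = 16/625.
By linearity: E[X] = Σ_H E[X_H] = 125 · p^{4} = 125 · 16/625 = 16/5.
Numerically: E[X] ≈ 3.2.

E[X] = 125 · (2/5)^{4} = 16/5 ≈ 3.2.


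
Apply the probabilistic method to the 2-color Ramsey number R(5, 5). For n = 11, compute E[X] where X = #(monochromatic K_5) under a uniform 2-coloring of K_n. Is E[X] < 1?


E[X] = C(11, 5) · 2^{1 − 10} = 462 · 2^{−9} = 462/512.
As a reduced fraction: E[X] = 231/256 ≈ 0.9023438.
Is E[X] < 1? YES.
Since E[X] < 1, there exists a 2-coloring of K_{11} with no monochromatic K_5; hence R(5, 5) > 11.

E[X] = 231/256 ≈ 0.9023438; E[X] < 1, so R(5, 5) > 11.


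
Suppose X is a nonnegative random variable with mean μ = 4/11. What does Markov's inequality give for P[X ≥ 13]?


μ = E[X] = 4/11, a = 13.
Markov: P[X ≥ 13] ≤ μ/a = (4/11)/13 = 4/143.
Numerically: ≈ 0.02797.
(Since a = 13 > μ = 0.36364, the bound 4/143 is < 1 and informative.)

P[X ≥ 13] ≤ 4/143 ≈ 0.02797.


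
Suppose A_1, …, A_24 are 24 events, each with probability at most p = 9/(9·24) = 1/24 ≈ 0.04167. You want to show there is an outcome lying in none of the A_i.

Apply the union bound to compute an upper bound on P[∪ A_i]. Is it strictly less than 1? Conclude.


Union bound: P[∪_{i=1}^{24} A_i] ≤ Σ_i P[A_i] ≤ 24·p = 24·(1/24) = 1.
Numerically: 1 ≈ 1.00000.
Is 1 < 1? NO.
Since the bound 1 is ≥ 1, the union bound is uninformative here; it does NOT by itself certify existence.

24·p = 1 ≈ 1.00000; existence NOT certified by the union bound.


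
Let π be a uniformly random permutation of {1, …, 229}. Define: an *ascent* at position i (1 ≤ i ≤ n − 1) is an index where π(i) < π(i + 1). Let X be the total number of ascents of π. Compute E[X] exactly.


Write X = Σ X_I over i = 1, …, 228, with X_I the indicator of one ascent.
There are 228 indicators.
For each fixed i, the pair (π(i), π(i+1)) is a uniformly random ordered pair of distinct values from {1, …, 229}; by symmetry P[π(i) < π(i+1)] = 1/2.
By linearity: E[X] = 228 · (1/2) = (229 − 1) · (1/2) = 114 ≈ 114.000.

E[X] = 114 = 114.000.


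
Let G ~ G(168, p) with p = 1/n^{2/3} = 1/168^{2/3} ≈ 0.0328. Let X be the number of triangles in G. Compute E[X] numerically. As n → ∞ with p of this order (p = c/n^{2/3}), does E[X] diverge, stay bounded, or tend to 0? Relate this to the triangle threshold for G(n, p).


Number of potential triangles: C(168, 3) = 776216.
Each occurs with probability p³ ≈ (0.0328)³ ≈ 3.54308e-05.
By linearity: E[X] = C(168, 3)·p³ ≈ 776216 · 3.54308e-05 ≈ 27.502.
Since α = 2/3 < 1, p = c/n^{2/3} ≫ 1/n is above the triangle threshold p ~ 1/n. Asymptotically E[X] ~ (c³/6)·n^{3(1−α)} = (1³/6)·n^{1} → ∞; triangles are abundant w.h.p.

E[X] ≈ 27.502; in regime p = Θ(1/n^{2/3}) E[X] diverges (above the triangle threshold p ~ 1/n).


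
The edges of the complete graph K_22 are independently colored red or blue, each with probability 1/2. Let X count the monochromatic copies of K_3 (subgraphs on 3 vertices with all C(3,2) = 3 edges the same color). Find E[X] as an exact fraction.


Let X = Σ_S X_S over the C(22, 3) = 1540 subsets S of size 3, where X_S = 1 if the K_3 on S is monochromatic.
For a fixed S, the K_3 on S has C(3, 2) = 3 edges. P[all 3 edges red] = (1/2)^3, and likewise for blue, so P[monochromatic] = 2·(1/2)^3 = 2^{1 − 3} = 1/4.
By linearity: E[X] = C(22, 3) · 2^{1 − 3} = 1540 · 1/4 = 385.
Numerically: E[X] ≈ 385.000.

E[X] = C(22,3)·2^(1−C(3,2)) = 385 ≈ 385.000.


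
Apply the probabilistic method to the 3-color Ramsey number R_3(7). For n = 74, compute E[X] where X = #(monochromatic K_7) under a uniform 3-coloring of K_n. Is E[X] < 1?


E[X] = C(74, 7) · 3^{1 − 21} = 1799579064 · 3^{−20} = 1799579064/3486784401.
As a reduced fraction: E[X] = 599859688/1162261467 ≈ 0.516114.
Is E[X] < 1? YES.
Since E[X] < 1, there exists a 3-coloring of K_{74} with no monochromatic K_7; hence R_3(7) > 74.

E[X] = 599859688/1162261467 ≈ 0.516114; E[X] < 1, so R_3(7) > 74.


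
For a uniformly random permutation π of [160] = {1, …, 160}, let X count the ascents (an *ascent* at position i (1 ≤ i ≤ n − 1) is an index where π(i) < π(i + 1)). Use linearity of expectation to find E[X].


Write X = Σ X_I over i = 1, …, 159, with X_I the indicator of one ascent.
There are 159 indicators.
For each fixed i, the pair (π(i), π(i+1)) is a uniformly random ordered pair of distinct values from {1, …, 160}; by symmetry P[π(i) < π(i+1)] = 1/2.
By linearity: E[X] = 159 · (1/2) = (160 − 1) · (1/2) = 159/2 ≈ 79.5000.

E[X] = 159/2 = 79.5000.


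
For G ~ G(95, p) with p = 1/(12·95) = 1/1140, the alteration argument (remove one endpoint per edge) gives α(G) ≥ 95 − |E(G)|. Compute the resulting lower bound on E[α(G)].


E[|E(G)|] = C(95, 2)·p = 4465 · (1/1140) = 47/12.
E[α(G)] ≥ n − E[|E(G)|] = 95 − 47/12 = 1093/12.
Numerically: ≈ 91.083333.
(This is only a lower bound; the true E[α(G)] may be larger.)

E[α(G)] ≥ 1093/12 ≈ 91.083333.


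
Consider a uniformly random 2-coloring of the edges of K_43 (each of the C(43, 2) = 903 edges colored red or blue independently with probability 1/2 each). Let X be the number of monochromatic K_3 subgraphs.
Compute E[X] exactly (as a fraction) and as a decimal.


Let X = Σ_S X_S over the C(43, 3) = 12341 subsets S of size 3, where X_S = 1 if the K_3 on S is monochromatic.
For a fixed S, the K_3 on S has C(3, 2) = 3 edges. P[all 3 edges red] = (1/2)^3, and likewise for blue, so P[monochromatic] = 2·(1/2)^3 = 2^{1 − 3} = 1/4.
Summing: E[X] = C(43, 3) · 2^{1 − 3} = 12341 · 1/4 = 12341/4.
Numerically: E[X] ≈ 3085.25000.

E[X] = C(43,3)·2^(1−C(3,2)) = 12341/4 ≈ 3085.25000.


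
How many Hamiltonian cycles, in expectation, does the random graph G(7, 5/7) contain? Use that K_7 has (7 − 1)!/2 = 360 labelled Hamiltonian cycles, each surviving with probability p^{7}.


K_7 has (7 − 1)!/2 = 360 labelled Hamiltonian cycles.
For each such Hamiltonian cycle H, let X_H = 1 if all 7 edges of H are present in G. Then P[X_H = 1] = p^{7} = (5/7)^{7} = 78125/823543.
Summing the indicators: E[X] = Σ_H E[X_H] = 360 · p^{7} = 360 · 78125/823543 = 28125000/823543.
Numerically: E[X] ≈ 34.1512.

E[X] = 360 · (5/7)^{7} = 28125000/823543 ≈ 34.1512.


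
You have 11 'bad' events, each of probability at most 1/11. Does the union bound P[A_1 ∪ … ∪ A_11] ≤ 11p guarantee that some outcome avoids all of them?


Union bound: P[∪_{i=1}^{11} A_i] ≤ Σ_i P[A_i] ≤ 11·p = 11·(1/11) = 1.
Numerically: 1 ≈ 1.000.
Is 1 < 1? NO.
Since the bound 1 is ≥ 1, the union bound is uninformative here; it does NOT by itself certify existence.

11·p = 1 ≈ 1.000; existence NOT certified by the union bound.


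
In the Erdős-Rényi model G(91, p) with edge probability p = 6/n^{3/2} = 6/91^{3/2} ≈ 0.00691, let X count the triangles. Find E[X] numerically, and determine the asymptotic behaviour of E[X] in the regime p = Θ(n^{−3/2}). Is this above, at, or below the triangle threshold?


Number of potential triangles: C(91, 3) = 121485.
Each occurs with probability p³ ≈ (0.00691)³ ≈ 3.30193e-07.
By linearity: E[X] = C(91, 3)·p³ ≈ 121485 · 3.30193e-07 ≈ 0.040.
Since α = 3/2 > 1, p = c/n^{3/2} = o(1/n) is below the triangle threshold p ~ 1/n. Asymptotically E[X] ~ (c³/6)·n^{3(1−α)} = (6³/6)·n^{-1.5} → 0, so by Markov's inequality G has no triangles w.h.p.

E[X] ≈ 0.040; in regime p = Θ(1/n^{3/2}) E[X] tends to 0 (below the triangle threshold p ~ 1/n).


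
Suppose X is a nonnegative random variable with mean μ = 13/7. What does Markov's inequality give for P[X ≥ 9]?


μ = E[X] = 13/7, a = 9.
Markov: P[X ≥ 9] ≤ μ/a = (13/7)/9 = 13/63.
Numerically: ≈ 0.2063.
(Since a = 9 > μ = 1.8571, the bound 13/63 is < 1 and informative.)

P[X ≥ 9] ≤ 13/63 ≈ 0.2063.


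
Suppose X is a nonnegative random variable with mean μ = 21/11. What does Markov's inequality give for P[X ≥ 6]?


μ = E[X] = 21/11, a = 6.
Markov: P[X ≥ 6] ≤ μ/a = (21/11)/6 = 7/22.
Numerically: ≈ 0.3182.
(Since a = 6 > μ = 1.9091, the bound 7/22 is < 1 and informative.)

P[X ≥ 6] ≤ 7/22 ≈ 0.3182.


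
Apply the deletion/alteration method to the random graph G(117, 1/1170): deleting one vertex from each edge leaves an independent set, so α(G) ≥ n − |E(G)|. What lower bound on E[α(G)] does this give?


E[|E(G)|] = C(117, 2)·p = 6786 · (1/1170) = 29/5.
E[α(G)] ≥ n − E[|E(G)|] = 117 − 29/5 = 556/5.
Numerically: ≈ 111.200000.
(This is only a lower bound; the true E[α(G)] may be larger.)

E[α(G)] ≥ 556/5 ≈ 111.200000.


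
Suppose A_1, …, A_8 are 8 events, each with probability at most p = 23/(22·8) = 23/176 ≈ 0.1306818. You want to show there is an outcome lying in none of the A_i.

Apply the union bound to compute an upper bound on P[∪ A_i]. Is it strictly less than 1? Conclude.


Union bound: P[∪_{i=1}^{8} A_i] ≤ Σ_i P[A_i] ≤ 8·p = 8·(23/176) = 23/22.
Numerically: 23/22 ≈ 1.0454545.
Is 23/22 < 1? NO.
Since the bound 23/22 is ≥ 1, the union bound is uninformative here; it does NOT by itself certify existence.

8·p = 23/22 ≈ 1.0454545; existence NOT certified by the union bound.


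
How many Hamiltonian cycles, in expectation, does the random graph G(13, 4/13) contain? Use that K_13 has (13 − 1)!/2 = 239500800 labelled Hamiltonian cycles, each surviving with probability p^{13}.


K_13 has (13 − 1)!/2 = 239500800 labelled Hamiltonian cycles.
For each such Hamiltonian cycle H, let X_H = 1 if all 13 edges of H are present in G. Then P[X_H = 1] = p^{13} = (4/13)^{13} = 67108864/302875106592253.
Summing the indicators: E[X] = Σ_H E[X_H] = 239500800 · p^{13} = 239500800 · 67108864/302875106592253 = 16072626615091200/302875106592253.
Numerically: E[X] ≈ 53.07.

E[X] = 239500800 · (4/13)^{13} = 16072626615091200/302875106592253 ≈ 53.07.


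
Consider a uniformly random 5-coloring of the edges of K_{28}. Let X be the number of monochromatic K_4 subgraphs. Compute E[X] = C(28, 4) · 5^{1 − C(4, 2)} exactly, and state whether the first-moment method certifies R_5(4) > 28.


E[X] = C(28, 4) · 5^{1 − 6} = 20475 · 5^{−5} = 20475/3125.
As a reduced fraction: E[X] = 819/125 ≈ 6.552.
Is E[X] < 1? NO.
Since E[X] ≥ 1, the first-moment bound is inconclusive at n = 28; it does NOT by itself certify R_5(4) > 28.

E[X] = 819/125 ≈ 6.552; E[X] ≥ 1; first-moment method inconclusive here.


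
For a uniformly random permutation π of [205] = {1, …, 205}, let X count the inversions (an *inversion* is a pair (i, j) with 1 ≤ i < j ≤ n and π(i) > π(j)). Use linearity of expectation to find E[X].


Write X = Σ X_I over the C(205, 2) = 20910 pairs i < j, with X_I the indicator of one inversion.
There are 20910 indicators.
For each fixed pair i < j, the values π(i) and π(j) are two distinct elements of {1, …, 205} in uniformly random order; by symmetry P[π(i) > π(j)] = 1/2.
By linearity: E[X] = 20910 · (1/2) = C(205, 2) · (1/2) = 20910/2 = 10455 ≈ 10455.0000.

E[X] = 10455 = 10455.0000.


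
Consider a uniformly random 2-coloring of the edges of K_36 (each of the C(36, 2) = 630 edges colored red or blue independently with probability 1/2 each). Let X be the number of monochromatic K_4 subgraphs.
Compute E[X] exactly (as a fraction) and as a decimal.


Let X = Σ_S X_S over the C(36, 4) = 58905 subsets S of size 4, where X_S = 1 if the K_4 on S is monochromatic.
For a fixed S, the K_4 on S has C(4, 2) = 6 edges. P[all 6 edges red] = (1/2)^6, and likewise for blue, so P[monochromatic] = 2·(1/2)^6 = 2^{1 − 6} = 1/32.
By linearity of expectation: E[X] = C(36, 4) · 2^{1 − 6} = 58905 · 1/32 = 58905/32.
Numerically: E[X] ≈ 1840.7812.

E[X] = C(36,4)·2^(1−C(4,2)) = 58905/32 ≈ 1840.7812.


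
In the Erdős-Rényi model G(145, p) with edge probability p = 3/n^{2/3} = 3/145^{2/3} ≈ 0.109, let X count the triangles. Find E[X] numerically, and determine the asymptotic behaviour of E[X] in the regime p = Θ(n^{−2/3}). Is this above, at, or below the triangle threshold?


Number of potential triangles: C(145, 3) = 497640.
Each occurs with probability p³ ≈ (0.109)³ ≈ 1.28419e-03.
By linearity: E[X] = C(145, 3)·p³ ≈ 497640 · 1.28419e-03 ≈ 639.062.
Since α = 2/3 < 1, p = c/n^{2/3} ≫ 1/n is above the triangle threshold p ~ 1/n. Asymptotically E[X] ~ (c³/6)·n^{3(1−α)} = (3³/6)·n^{1} → ∞; triangles are abundant w.h.p.

E[X] ≈ 639.062; in regime p = Θ(1/n^{2/3}) E[X] diverges (above the triangle threshold p ~ 1/n).


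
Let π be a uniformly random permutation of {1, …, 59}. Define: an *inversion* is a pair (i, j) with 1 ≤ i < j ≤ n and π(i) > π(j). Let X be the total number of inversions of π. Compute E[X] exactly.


Write X = Σ X_I over the C(59, 2) = 1711 pairs i < j, with X_I the indicator of one inversion.
There are 1711 indicators.
For each fixed pair i < j, the values π(i) and π(j) are two distinct elements of {1, …, 59} in uniformly random order; by symmetry P[π(i) > π(j)] = 1/2.
By linearity: E[X] = 1711 · (1/2) = C(59, 2) · (1/2) = 1711/2 = 1711/2 ≈ 855.500000.

E[X] = 1711/2 = 855.500000.


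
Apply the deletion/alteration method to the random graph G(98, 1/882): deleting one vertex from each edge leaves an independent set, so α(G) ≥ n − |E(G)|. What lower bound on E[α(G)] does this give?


E[|E(G)|] = C(98, 2)·p = 4753 · (1/882) = 97/18.
E[α(G)] ≥ n − E[|E(G)|] = 98 − 97/18 = 1667/18.
Numerically: ≈ 92.61111.
(This is only a lower bound; the true E[α(G)] may be larger.)

E[α(G)] ≥ 1667/18 ≈ 92.61111.


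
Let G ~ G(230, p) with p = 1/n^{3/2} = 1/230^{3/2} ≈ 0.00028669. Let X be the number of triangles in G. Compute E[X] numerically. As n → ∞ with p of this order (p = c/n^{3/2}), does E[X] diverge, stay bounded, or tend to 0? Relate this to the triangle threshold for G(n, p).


Number of potential triangles: C(230, 3) = 2001460.
Each occurs with probability p³ ≈ (0.00028669)³ ≈ 2.3562683e-11.
By linearity: E[X] = C(230, 3)·p³ ≈ 2001460 · 2.3562683e-11 ≈ 0.00005.
Since α = 3/2 > 1, p = c/n^{3/2} = o(1/n) is below the triangle threshold p ~ 1/n. Asymptotically E[X] ~ (c³/6)·n^{3(1−α)} = (1³/6)·n^{-1.5} → 0, so by Markov's inequality G has no triangles w.h.p.

E[X] ≈ 0.00005; in regime p = Θ(1/n^{3/2}) E[X] tends to 0 (below the triangle threshold p ~ 1/n).


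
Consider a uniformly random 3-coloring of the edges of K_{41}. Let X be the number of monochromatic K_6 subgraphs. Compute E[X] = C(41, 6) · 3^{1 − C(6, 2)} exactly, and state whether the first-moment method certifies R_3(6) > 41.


E[X] = C(41, 6) · 3^{1 − 15} = 4496388 · 3^{−14} = 4496388/4782969.
As a reduced fraction: E[X] = 1498796/1594323 ≈ 0.94008.
Is E[X] < 1? YES.
Since E[X] < 1, there exists a 3-coloring of K_{41} with no monochromatic K_6; hence R_3(6) > 41.

E[X] = 1498796/1594323 ≈ 0.94008; E[X] < 1, so R_3(6) > 41.


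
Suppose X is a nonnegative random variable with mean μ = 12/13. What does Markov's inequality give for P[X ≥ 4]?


μ = E[X] = 12/13, a = 4.
Markov: P[X ≥ 4] ≤ μ/a = (12/13)/4 = 3/13.
Numerically: ≈ 0.23077.
(Since a = 4 > μ = 0.92308, the bound 3/13 is < 1 and informative.)

P[X ≥ 4] ≤ 3/13 ≈ 0.23077.


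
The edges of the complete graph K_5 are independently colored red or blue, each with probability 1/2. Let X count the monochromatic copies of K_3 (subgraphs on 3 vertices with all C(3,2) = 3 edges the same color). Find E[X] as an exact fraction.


Let X = Σ_S X_S over the C(5, 3) = 10 subsets S of size 3, where X_S = 1 if the K_3 on S is monochromatic.
For a fixed S, the K_3 on S has C(3, 2) = 3 edges. P[all 3 edges red] = (1/2)^3, and likewise for blue, so P[monochromatic] = 2·(1/2)^3 = 2^{1 − 3} = 1/4.
By linearity: E[X] = C(5, 3) · 2^{1 − 3} = 10 · 1/4 = 5/2.
Numerically: E[X] ≈ 2.5000.

E[X] = C(5,3)·2^(1−C(3,2)) = 5/2 ≈ 2.5000.


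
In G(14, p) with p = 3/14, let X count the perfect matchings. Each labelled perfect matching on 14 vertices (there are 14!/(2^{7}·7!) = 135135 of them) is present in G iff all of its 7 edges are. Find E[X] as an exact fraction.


K_14 has 14!/(2^{7}·7!) = 135135 labelled perfect matchings.
For each such perfect matching H, let X_H = 1 if all 7 edges of H are present in G. Then P[X_H = 1] = p^{7} = (3/14)^{7} = 2187/105413504.
Summing the indicators: E[X] = Σ_H E[X_H] = 135135 · p^{7} = 135135 · 2187/105413504 = 42220035/15059072.
Numerically: E[X] ≈ 2.80363.

E[X] = 135135 · (3/14)^{7} = 42220035/15059072 ≈ 2.80363.


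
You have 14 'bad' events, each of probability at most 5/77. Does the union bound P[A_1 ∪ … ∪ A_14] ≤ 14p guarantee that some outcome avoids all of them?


Union bound: P[∪_{i=1}^{14} A_i] ≤ Σ_i P[A_i] ≤ 14·p = 14·(5/77) = 10/11.
Numerically: 10/11 ≈ 0.909.
Is 10/11 < 1? YES.
Since P[∪ A_i] ≤ 10/11 < 1, the complement has P[∩ A_i^c] ≥ 1 − 10/11 = 1/11 > 0, so some outcome avoids every A_i.

14·p = 10/11 ≈ 0.909; existence CERTIFIED by the union bound.


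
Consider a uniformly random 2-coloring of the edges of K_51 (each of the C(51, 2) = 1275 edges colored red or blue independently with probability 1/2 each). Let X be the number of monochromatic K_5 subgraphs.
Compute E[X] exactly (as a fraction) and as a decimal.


Let X = Σ_S X_S over the C(51, 5) = 2349060 subsets S of size 5, where X_S = 1 if the K_5 on S is monochromatic.
For a fixed S, the K_5 on S has C(5, 2) = 10 edges. P[all 10 edges red] = (1/2)^10, and likewise for blue, so P[monochromatic] = 2·(1/2)^10 = 2^{1 − 10} = 1/512.
Summing: E[X] = C(51, 5) · 2^{1 − 10} = 2349060 · 1/512 = 587265/128.
Numerically: E[X] ≈ 4588.0078.

E[X] = C(51,5)·2^(1−C(5,2)) = 587265/128 ≈ 4588.0078.


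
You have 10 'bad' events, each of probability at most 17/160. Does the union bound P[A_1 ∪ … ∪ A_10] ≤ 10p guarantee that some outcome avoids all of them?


Union bound: P[∪_{i=1}^{10} A_i] ≤ Σ_i P[A_i] ≤ 10·p = 10·(17/160) = 17/16.
Numerically: 17/16 ≈ 1.062500.
Is 17/16 < 1? NO.
Since the bound 17/16 is ≥ 1, the union bound is uninformative here; it does NOT by itself certify existence.

10·p = 17/16 ≈ 1.062500; existence NOT certified by the union bound.


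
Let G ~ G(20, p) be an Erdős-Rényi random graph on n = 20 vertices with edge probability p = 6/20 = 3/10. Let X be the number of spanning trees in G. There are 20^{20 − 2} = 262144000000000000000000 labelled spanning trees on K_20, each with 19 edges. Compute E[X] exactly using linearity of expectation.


K_20 has 20^{20 − 2} = 262144000000000000000000 labelled spanning trees.
For each such spanning tree H, let X_H = 1 if all 19 edges of H are present in G. Then P[X_H = 1] = p^{19} = (3/10)^{19} = 1162261467/10000000000000000000.
Summing the indicators: E[X] = Σ_H E[X_H] = 262144000000000000000000 · p^{19} = 262144000000000000000000 · 1162261467/10000000000000000000 = 152339935002624/5.
Numerically: E[X] ≈ 3.05e+13.

E[X] = 262144000000000000000000 · (3/10)^{19} = 152339935002624/5 ≈ 3.05e+13.


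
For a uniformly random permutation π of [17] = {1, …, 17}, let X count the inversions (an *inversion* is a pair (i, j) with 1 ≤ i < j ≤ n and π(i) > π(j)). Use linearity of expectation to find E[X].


Write X = Σ X_I over the C(17, 2) = 136 pairs i < j, with X_I the indicator of one inversion.
There are 136 indicators.
For each fixed pair i < j, the values π(i) and π(j) are two distinct elements of {1, …, 17} in uniformly random order; by symmetry P[π(i) > π(j)] = 1/2.
By linearity: E[X] = 136 · (1/2) = C(17, 2) · (1/2) = 136/2 = 68 ≈ 68.000000.

E[X] = 68 = 68.000000.


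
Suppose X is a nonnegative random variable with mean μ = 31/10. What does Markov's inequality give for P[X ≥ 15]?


μ = E[X] = 31/10, a = 15.
Markov: P[X ≥ 15] ≤ μ/a = (31/10)/15 = 31/150.
Numerically: ≈ 0.20667.
(Since a = 15 > μ = 3.10000, the bound 31/150 is < 1 and informative.)

P[X ≥ 15] ≤ 31/150 ≈ 0.20667.


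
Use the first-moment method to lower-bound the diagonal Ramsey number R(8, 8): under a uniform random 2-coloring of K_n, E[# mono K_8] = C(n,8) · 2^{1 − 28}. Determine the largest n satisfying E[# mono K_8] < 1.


We need C(n, 8) · 2^{1 − 28} < 1, i.e. C(n, 8) < 2^{28 − 1} = 134217728.
Check values of n near the boundary:
  n = 41: C(41, 8) = 95548245; 95548245 < 134217728? YES
  n = 42: C(42, 8) = 118030185; 118030185 < 134217728? YES
  n = 43: C(43, 8) = 145008513; 145008513 < 134217728? NO
  n = 44: C(44, 8) = 177232627; 177232627 < 134217728? NO
The largest n with C(n, 8) < 134217728 is n = 42 (where E[X] = 118030185/134217728 ≈ 0.8794). Hence R(8, 8) > 42, i.e. R(8, 8) ≥ 43.

Largest n = 42; hence R(8, 8) > 42.


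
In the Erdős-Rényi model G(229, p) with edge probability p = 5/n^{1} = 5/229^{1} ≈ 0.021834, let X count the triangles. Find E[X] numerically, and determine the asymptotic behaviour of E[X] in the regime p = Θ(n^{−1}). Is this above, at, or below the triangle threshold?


Number of potential triangles: C(229, 3) = 1975354.
Each occurs with probability p³ ≈ (0.021834)³ ≈ 1.0408870e-05.
By linearity: E[X] = C(229, 3)·p³ ≈ 1975354 · 1.0408870e-05 ≈ 20.56120.
Here α = 1, so p = 5/n is exactly at the triangle threshold p ~ 1/n. Asymptotically E[X] → c³/6 = 5³/6 = 125/6 ≈ 20.83333, a bounded constant. In this regime the triangle count is asymptotically Poisson(c³/6).

E[X] ≈ 20.56120; in regime p = Θ(1/n^{1}) E[X] stays bounded (at the triangle threshold p ~ 1/n).


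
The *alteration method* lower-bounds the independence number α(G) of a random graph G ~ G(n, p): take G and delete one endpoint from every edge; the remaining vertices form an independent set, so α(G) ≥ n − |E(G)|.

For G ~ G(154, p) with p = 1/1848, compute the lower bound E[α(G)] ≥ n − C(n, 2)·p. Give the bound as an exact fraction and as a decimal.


E[|E(G)|] = C(154, 2)·p = 11781 · (1/1848) = 51/8.
E[α(G)] ≥ n − E[|E(G)|] = 154 − 51/8 = 1181/8.
Numerically: ≈ 147.625000.
(This is only a lower bound; the true E[α(G)] may be larger.)

E[α(G)] ≥ 1181/8 ≈ 147.625000.


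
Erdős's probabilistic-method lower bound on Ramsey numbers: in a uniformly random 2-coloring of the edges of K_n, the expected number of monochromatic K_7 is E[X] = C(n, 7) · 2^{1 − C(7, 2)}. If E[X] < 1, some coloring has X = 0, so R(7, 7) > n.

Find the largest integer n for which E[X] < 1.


We need C(n, 7) · 2^{1 − 21} < 1, i.e. C(n, 7) < 2^{21 − 1} = 1048576.
Check values of n near the boundary:
  n = 22: C(22, 7) = 170544; 170544 < 1048576? YES
  n = 23: C(23, 7) = 245157; 245157 < 1048576? YES
  n = 24: C(24, 7) = 346104; 346104 < 1048576? YES
  n = 25: C(25, 7) = 480700; 480700 < 1048576? YES
  n = 26: C(26, 7) = 657800; 657800 < 1048576? YES
  n = 27: C(27, 7) = 888030; 888030 < 1048576? YES
  n = 28: C(28, 7) = 1184040; 1184040 < 1048576? NO
  n = 29: C(29, 7) = 1560780; 1560780 < 1048576? NO
The largest n with C(n, 7) < 1048576 is n = 27 (where E[X] = 444015/524288 ≈ 0.84689). Hence R(7, 7) > 27, i.e. R(7, 7) ≥ 28.

Largest n = 27; hence R(7, 7) > 27.


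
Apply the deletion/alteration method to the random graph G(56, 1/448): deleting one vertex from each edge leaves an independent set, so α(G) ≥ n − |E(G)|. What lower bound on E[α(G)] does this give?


E[|E(G)|] = C(56, 2)·p = 1540 · (1/448) = 55/16.
E[α(G)] ≥ n − E[|E(G)|] = 56 − 55/16 = 841/16.
Numerically: ≈ 52.562.
(This is only a lower bound; the true E[α(G)] may be larger.)

E[α(G)] ≥ 841/16 ≈ 52.562.


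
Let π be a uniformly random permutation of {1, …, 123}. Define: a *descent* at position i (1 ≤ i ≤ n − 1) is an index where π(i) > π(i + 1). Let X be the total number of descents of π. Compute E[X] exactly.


Write X = Σ X_I over i = 1, …, 122, with X_I the indicator of one descent.
There are 122 indicators.
For each fixed i, the pair (π(i), π(i+1)) is a uniformly random ordered pair of distinct values from {1, …, 123}; by symmetry P[π(i) > π(i+1)] = 1/2.
By linearity: E[X] = 122 · (1/2) = (123 − 1) · (1/2) = 61 ≈ 61.000000.

E[X] = 61 = 61.000000.


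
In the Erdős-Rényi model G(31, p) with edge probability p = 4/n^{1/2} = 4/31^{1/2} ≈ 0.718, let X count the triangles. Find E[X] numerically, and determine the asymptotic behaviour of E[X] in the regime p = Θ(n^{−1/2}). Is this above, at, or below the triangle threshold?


Number of potential triangles: C(31, 3) = 4495.
Each occurs with probability p³ ≈ (0.718)³ ≈ 3.70798e-01.
By linearity: E[X] = C(31, 3)·p³ ≈ 4495 · 3.70798e-01 ≈ 1666.737.
Since α = 1/2 < 1, p = c/n^{1/2} ≫ 1/n is above the triangle threshold p ~ 1/n. Asymptotically E[X] ~ (c³/6)·n^{3(1−α)} = (4³/6)·n^{1.5} → ∞; triangles are abundant w.h.p.

E[X] ≈ 1666.737; in regime p = Θ(1/n^{1/2}) E[X] diverges (above the triangle threshold p ~ 1/n).


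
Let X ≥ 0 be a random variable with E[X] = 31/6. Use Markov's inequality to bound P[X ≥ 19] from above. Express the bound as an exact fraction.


μ = E[X] = 31/6, a = 19.
Markov: P[X ≥ 19] ≤ μ/a = (31/6)/19 = 31/114.
Numerically: ≈ 0.27193.
(Since a = 19 > μ = 5.16667, the bound 31/114 is < 1 and informative.)

P[X ≥ 19] ≤ 31/114 ≈ 0.27193.


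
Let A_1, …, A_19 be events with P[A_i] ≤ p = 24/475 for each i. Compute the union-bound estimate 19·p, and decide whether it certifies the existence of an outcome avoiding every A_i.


Union bound: P[∪_{i=1}^{19} A_i] ≤ Σ_i P[A_i] ≤ 19·p = 19·(24/475) = 24/25.
Numerically: 24/25 ≈ 0.960.
Is 24/25 < 1? YES.
Since P[∪ A_i] ≤ 24/25 < 1, the complement has P[∩ A_i^c] ≥ 1 − 24/25 = 1/25 > 0, so some outcome avoids every A_i.

19·p = 24/25 ≈ 0.960; existence CERTIFIED by the union bound.


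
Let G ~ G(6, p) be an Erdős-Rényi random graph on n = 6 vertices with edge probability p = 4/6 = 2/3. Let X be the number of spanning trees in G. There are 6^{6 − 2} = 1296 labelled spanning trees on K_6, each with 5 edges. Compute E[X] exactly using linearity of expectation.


K_6 has 6^{6 − 2} = 1296 labelled spanning trees.
For each such spanning tree H, let X_H = 1 if all 5 edges of H are present in G. Then P[X_H = 1] = p^{5} = (2/3)^{5} = 32/243.
By linearity of expectation: E[X] = Σ_H E[X_H] = 1296 · p^{5} = 1296 · 32/243 = 512/3.
Numerically: E[X] ≈ 170.7.

E[X] = 1296 · (2/3)^{5} = 512/3 ≈ 170.7.


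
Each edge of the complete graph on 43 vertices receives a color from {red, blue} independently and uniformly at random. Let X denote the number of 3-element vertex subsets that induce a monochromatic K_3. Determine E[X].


Let X = Σ_S X_S over the C(43, 3) = 12341 subsets S of size 3, where X_S = 1 if the K_3 on S is monochromatic.
For a fixed S, the K_3 on S has C(3, 2) = 3 edges. P[all 3 edges red] = (1/2)^3, and likewise for blue, so P[monochromatic] = 2·(1/2)^3 = 2^{1 − 3} = 1/4.
By linearity: E[X] = C(43, 3) · 2^{1 − 3} = 12341 · 1/4 = 12341/4.
Numerically: E[X] ≈ 3085.2500.

E[X] = C(43,3)·2^(1−C(3,2)) = 12341/4 ≈ 3085.2500.


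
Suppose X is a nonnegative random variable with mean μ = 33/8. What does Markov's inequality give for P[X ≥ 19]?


μ = E[X] = 33/8, a = 19.
Markov: P[X ≥ 19] ≤ μ/a = (33/8)/19 = 33/152.
Numerically: ≈ 0.217105.
(Since a = 19 > μ = 4.125000, the bound 33/152 is < 1 and informative.)

P[X ≥ 19] ≤ 33/152 ≈ 0.217105.


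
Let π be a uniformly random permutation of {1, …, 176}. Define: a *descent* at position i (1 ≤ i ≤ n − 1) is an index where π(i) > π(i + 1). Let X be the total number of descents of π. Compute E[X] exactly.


Write X = Σ X_I over i = 1, …, 175, with X_I the indicator of one descent.
There are 175 indicators.
For each fixed i, the pair (π(i), π(i+1)) is a uniformly random ordered pair of distinct values from {1, …, 176}; by symmetry P[π(i) > π(i+1)] = 1/2.
By linearity: E[X] = 175 · (1/2) = (176 − 1) · (1/2) = 175/2 ≈ 87.500000.

E[X] = 175/2 = 87.500000.


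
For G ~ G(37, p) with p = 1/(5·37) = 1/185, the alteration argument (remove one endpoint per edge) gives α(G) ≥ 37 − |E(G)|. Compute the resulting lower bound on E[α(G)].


E[|E(G)|] = C(37, 2)·p = 666 · (1/185) = 18/5.
E[α(G)] ≥ n − E[|E(G)|] = 37 − 18/5 = 167/5.
Numerically: ≈ 33.400000.
(This is only a lower bound; the true E[α(G)] may be larger.)

E[α(G)] ≥ 167/5 ≈ 33.400000.


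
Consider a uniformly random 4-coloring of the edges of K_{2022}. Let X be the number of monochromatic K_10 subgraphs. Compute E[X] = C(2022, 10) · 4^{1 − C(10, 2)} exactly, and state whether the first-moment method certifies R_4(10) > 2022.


E[X] = C(2022, 10) · 4^{1 − 45} = 307870445231474093395937796 · 4^{−44} = 307870445231474093395937796/309485009821345068724781056.
As a reduced fraction: E[X] = 76967611307868523348984449/77371252455336267181195264 ≈ 0.9947831.
Is E[X] < 1? YES.
Since E[X] < 1, there exists a 4-coloring of K_{2022} with no monochromatic K_10; hence R_4(10) > 2022.

E[X] = 76967611307868523348984449/77371252455336267181195264 ≈ 0.9947831; E[X] < 1, so R_4(10) > 2022.


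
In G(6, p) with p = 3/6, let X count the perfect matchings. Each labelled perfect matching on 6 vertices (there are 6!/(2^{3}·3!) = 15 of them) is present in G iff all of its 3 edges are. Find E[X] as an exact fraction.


K_6 has 6!/(2^{3}·3!) = 15 labelled perfect matchings.
For each such perfect matching H, let X_H = 1 if all 3 edges of H are present in G. Then P[X_H = 1] = p^{3} = (1/2)^{3} = 1/8.
By linearity: E[X] = Σ_H E[X_H] = 15 · p^{3} = 15 · 1/8 = 15/8.
Numerically: E[X] ≈ 1.875.

E[X] = 15 · (1/2)^{3} = 15/8 ≈ 1.875.
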